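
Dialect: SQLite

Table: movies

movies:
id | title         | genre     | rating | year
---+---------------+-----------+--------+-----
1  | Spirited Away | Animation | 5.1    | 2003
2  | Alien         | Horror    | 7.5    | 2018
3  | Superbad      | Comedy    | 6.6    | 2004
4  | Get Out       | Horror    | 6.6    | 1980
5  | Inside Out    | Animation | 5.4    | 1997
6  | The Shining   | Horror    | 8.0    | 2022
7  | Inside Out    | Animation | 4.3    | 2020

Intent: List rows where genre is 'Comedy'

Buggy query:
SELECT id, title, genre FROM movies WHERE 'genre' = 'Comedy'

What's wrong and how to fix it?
Bug: Single quotes denote string literals in SQL; the column name is being compared as a constant string

Fix: Remove the quotes around the column name (or use double quotes for an identifier)

Corrected query:
SELECT id, title, genre FROM movies WHERE genre = 'Comedy'

Result:
id | title    | genre 
---+----------+-------
3  | Superbad | Comedy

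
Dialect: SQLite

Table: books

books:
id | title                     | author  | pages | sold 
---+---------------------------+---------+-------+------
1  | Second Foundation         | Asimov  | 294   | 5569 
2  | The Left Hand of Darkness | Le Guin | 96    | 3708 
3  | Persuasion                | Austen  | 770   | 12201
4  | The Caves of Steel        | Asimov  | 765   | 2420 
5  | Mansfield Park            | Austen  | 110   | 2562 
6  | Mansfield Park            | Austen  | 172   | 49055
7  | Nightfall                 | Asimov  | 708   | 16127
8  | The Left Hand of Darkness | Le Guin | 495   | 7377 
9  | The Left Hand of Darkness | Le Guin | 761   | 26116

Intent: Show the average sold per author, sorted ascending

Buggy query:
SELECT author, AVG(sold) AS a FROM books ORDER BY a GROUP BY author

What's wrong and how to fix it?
Bug: ORDER BY appears before GROUP BY; SQL clause order requires GROUP BY first

Fix: Reorder: SELECT … FROM … GROUP BY … ORDER BY …

Corrected query:
SELECT author, AVG(sold) AS a FROM books GROUP BY author ORDER BY a

Result:
author  | a           
--------+-------------
Asimov  | 8038.666667 
Le Guin | 12400.333333
Austen  | 21272.666667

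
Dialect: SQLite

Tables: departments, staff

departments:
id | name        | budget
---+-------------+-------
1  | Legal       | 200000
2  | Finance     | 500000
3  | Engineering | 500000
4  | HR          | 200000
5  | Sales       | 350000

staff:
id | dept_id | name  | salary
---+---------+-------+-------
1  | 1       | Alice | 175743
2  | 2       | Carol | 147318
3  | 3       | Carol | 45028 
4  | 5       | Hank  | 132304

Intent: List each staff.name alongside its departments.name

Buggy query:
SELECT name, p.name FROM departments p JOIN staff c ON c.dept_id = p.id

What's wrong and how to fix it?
Bug: 'name' exists in both joined tables, so the database can't tell which one is meant

Fix: Prefix ambiguous columns with the table alias

Corrected query:
SELECT c.name, p.name FROM departments p JOIN staff c ON c.dept_id = p.id

Result:
name  | name       
------+------------
Alice | Legal      
Carol | Finance    
Carol | Engineering
Hank  | Sales      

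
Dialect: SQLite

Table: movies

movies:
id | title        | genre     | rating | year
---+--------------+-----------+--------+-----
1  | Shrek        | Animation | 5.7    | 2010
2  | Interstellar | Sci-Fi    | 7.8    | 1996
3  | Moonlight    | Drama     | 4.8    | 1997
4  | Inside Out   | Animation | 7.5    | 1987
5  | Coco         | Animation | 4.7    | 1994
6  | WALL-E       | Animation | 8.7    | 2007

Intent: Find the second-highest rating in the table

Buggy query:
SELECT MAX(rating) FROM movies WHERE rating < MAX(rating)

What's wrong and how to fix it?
Bug: MAX(rating) on the right of the comparison is an aggregate-in-WHERE error

Fix: Put the inner MAX in a scalar subquery

Corrected query:
SELECT MAX(rating) FROM movies WHERE rating < (SELECT MAX(rating) FROM movies)

Result:
MAX(rating)
-----------
7.8        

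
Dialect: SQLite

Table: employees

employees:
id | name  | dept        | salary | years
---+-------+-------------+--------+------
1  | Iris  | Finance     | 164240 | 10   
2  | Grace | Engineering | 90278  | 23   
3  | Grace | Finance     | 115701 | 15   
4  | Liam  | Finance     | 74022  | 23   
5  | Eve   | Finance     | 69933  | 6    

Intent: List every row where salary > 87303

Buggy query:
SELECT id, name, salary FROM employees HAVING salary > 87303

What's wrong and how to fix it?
Bug: HAVING filters the output of aggregation, but this query has no GROUP BY and no aggregate functions, so SQLite rejects it (HAVING clause on a non-aggregate query); the condition here is per row

Fix: Replace HAVING with WHERE since the condition applies to individual rows

Corrected query:
SELECT id, name, salary FROM employees WHERE salary > 87303

Result:
id | name  | salary
---+-------+-------
1  | Iris  | 164240
2  | Grace | 90278 
3  | Grace | 115701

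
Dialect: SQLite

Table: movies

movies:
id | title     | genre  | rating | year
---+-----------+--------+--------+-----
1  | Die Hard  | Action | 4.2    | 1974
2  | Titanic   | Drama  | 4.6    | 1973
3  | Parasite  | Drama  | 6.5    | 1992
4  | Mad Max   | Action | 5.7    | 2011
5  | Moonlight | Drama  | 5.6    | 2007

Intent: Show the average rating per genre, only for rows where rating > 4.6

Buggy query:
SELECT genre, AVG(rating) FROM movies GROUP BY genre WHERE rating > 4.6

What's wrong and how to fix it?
Bug: WHERE cannot follow GROUP BY

Fix: Place WHERE between FROM and GROUP BY

Corrected query:
SELECT genre, AVG(rating) FROM movies WHERE rating > 4.6 GROUP BY genre

Result:
genre  | AVG(rating)
-------+------------
Action | 5.7        
Drama  | 6.05       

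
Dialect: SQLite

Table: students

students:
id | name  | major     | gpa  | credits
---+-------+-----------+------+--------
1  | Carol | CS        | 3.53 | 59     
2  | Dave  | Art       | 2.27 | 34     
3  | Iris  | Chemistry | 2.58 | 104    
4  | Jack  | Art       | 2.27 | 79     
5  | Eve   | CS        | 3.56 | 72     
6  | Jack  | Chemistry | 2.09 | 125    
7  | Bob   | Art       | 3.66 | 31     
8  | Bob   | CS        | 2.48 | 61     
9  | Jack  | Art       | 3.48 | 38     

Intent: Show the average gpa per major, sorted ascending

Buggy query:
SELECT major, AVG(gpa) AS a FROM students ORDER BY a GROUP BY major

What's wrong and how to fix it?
Bug: GROUP BY must precede ORDER BY

Fix: Reorder: SELECT … FROM … GROUP BY … ORDER BY …

Corrected query:
SELECT major, AVG(gpa) AS a FROM students GROUP BY major ORDER BY a

Result:
major     | a    
----------+------
Chemistry | 2.335
Art       | 2.92 
CS        | 3.19 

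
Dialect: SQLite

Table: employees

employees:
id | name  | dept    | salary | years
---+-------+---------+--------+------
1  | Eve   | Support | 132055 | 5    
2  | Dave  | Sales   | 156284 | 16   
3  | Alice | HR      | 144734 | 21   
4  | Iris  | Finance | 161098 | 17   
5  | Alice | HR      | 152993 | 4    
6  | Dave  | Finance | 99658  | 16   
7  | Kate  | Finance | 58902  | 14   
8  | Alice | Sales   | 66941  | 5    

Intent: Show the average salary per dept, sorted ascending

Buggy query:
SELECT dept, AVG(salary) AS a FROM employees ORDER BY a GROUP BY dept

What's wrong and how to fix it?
Bug: GROUP BY must precede ORDER BY

Fix: Move ORDER BY to the end, after GROUP BY

Corrected query:
SELECT dept, AVG(salary) AS a FROM employees GROUP BY dept ORDER BY a

Result:
dept    | a            
--------+--------------
Finance | 106552.666667
Sales   | 111612.5     
Support | 132055       
HR      | 148863.5     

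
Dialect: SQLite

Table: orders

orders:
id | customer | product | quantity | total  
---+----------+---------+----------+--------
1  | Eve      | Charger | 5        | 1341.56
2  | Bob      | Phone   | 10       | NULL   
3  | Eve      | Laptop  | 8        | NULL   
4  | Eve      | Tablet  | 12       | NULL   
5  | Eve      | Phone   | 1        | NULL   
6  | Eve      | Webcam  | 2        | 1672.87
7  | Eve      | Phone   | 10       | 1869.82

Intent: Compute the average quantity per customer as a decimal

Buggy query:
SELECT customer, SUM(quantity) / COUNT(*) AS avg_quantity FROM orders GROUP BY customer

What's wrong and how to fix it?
Bug: Both operands are integers, so '/' performs integer division and truncates

Fix: Cast one side to REAL so the division keeps the fractional part

Corrected query:
SELECT customer, SUM(quantity) * 1.0 / COUNT(*) AS avg_quantity FROM orders GROUP BY customer

Result:
customer | avg_quantity
---------+-------------
Bob      | 10          
Eve      | 6.333333    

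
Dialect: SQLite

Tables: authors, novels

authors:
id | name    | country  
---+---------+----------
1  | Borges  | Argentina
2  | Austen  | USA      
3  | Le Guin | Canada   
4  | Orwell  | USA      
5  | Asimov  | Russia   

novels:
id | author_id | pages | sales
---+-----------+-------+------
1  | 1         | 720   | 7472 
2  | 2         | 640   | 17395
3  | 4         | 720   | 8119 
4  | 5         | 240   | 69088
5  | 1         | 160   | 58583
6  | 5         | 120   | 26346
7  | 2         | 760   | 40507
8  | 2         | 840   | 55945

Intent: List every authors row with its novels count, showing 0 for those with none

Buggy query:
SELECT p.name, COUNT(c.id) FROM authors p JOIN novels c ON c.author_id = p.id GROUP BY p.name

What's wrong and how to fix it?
Bug: INNER JOIN drops authors rows that have no matching novels rows

Fix: Switch to LEFT JOIN to retain unmatched parent rows

Corrected query:
SELECT p.name, COUNT(c.id) FROM authors p LEFT JOIN novels c ON c.author_id = p.id GROUP BY p.name

Result:
name    | COUNT(c.id)
--------+------------
Asimov  | 2          
Austen  | 3          
Borges  | 2          
Le Guin | 0          
Orwell  | 1          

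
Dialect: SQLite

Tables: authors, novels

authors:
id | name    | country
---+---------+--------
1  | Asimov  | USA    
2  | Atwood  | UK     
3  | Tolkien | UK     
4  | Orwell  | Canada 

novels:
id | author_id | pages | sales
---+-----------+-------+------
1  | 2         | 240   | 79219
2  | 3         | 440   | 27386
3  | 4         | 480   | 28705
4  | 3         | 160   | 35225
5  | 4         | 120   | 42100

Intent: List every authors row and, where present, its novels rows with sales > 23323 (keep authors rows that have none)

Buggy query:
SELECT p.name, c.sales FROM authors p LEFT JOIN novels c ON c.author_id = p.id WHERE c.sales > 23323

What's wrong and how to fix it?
Bug: Filtering c.sales in WHERE discards the NULL rows produced by LEFT JOIN, turning it into an inner join

Fix: Move the right-table condition into the ON clause so unmatched parents are kept

Corrected query:
SELECT p.name, c.sales FROM authors p LEFT JOIN novels c ON c.author_id = p.id AND c.sales > 23323

Result:
name    | sales
--------+------
Asimov  | NULL 
Atwood  | 79219
Tolkien | 27386
Tolkien | 35225
Orwell  | 28705
Orwell  | 42100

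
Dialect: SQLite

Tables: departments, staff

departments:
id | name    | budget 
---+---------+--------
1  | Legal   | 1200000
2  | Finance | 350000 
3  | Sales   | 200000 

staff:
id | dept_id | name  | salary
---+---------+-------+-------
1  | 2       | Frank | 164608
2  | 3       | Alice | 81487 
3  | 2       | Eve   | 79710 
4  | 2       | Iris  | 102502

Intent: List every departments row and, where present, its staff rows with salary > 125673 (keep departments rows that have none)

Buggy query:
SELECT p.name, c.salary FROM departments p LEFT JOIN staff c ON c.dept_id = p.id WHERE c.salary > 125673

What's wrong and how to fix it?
Bug: A WHERE condition on the right-hand table after LEFT JOIN drops unmatched parents

Fix: Put 'c.salary > 125673' in the JOIN's ON clause instead of WHERE

Corrected query:
SELECT p.name, c.salary FROM departments p LEFT JOIN staff c ON c.dept_id = p.id AND c.salary > 125673

Result:
name    | salary
--------+-------
Legal   | NULL  
Finance | 164608
Sales   | NULL  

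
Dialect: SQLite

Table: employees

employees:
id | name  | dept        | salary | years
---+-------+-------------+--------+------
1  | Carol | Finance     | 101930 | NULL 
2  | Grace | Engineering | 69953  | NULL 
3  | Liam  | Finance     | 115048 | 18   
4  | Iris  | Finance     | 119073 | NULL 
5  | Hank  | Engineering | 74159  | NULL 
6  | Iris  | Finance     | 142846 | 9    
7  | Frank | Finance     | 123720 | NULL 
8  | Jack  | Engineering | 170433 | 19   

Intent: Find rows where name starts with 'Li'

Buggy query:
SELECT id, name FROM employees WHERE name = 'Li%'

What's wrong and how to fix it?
Bug: '=' compares the literal string including the % character; pattern matching needs LIKE

Fix: Replace '=' with LIKE so 'Li%' is treated as a pattern

Corrected query:
SELECT id, name FROM employees WHERE name LIKE 'Li%'

Result:
id | name
---+-----
3  | Liam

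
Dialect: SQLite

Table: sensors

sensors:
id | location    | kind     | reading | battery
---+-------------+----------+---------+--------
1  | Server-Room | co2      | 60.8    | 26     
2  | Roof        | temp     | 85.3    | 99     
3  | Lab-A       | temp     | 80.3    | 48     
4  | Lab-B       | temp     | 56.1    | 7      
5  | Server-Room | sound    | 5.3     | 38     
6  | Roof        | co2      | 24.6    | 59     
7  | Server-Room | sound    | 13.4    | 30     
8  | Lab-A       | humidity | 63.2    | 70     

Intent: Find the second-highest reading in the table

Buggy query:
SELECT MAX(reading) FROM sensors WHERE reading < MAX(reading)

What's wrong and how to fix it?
Bug: MAX(reading) on the right of the comparison is an aggregate-in-WHERE error

Fix: Compute the overall MAX in a subquery, then take MAX of rows below it

Corrected query:
SELECT MAX(reading) FROM sensors WHERE reading < (SELECT MAX(reading) FROM sensors)

Result:
MAX(reading)
------------
80.3        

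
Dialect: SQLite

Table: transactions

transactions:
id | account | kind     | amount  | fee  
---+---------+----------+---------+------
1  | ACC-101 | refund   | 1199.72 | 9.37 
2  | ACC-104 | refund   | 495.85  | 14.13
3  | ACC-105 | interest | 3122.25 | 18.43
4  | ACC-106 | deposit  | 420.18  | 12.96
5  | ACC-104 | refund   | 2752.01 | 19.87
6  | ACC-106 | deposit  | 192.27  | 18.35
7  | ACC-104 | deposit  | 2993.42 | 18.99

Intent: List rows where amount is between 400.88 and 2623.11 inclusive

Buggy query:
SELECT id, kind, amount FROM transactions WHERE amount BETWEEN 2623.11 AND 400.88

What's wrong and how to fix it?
Bug: BETWEEN expects the lower bound first; with 2623.11 AND 400.88 the range is empty

Fix: Write BETWEEN 400.88 AND 2623.11

Corrected query:
SELECT id, kind, amount FROM transactions WHERE amount BETWEEN 400.88 AND 2623.11

Result:
id | kind    | amount 
---+---------+--------
1  | refund  | 1199.72
2  | refund  | 495.85 
4  | deposit | 420.18 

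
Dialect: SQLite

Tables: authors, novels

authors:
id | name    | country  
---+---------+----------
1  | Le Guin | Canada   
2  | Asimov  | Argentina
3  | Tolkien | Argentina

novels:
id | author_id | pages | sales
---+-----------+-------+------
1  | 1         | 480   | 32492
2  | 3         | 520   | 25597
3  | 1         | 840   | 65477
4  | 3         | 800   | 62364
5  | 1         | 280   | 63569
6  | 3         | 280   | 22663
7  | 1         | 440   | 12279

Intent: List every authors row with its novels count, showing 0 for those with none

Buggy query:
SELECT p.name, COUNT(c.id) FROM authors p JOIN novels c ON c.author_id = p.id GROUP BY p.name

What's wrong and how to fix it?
Bug: An inner join excludes parents with zero children

Fix: Use LEFT JOIN so parents without children still appear (COUNT(c.id) gives 0)

Corrected query:
SELECT p.name, COUNT(c.id) FROM authors p LEFT JOIN novels c ON c.author_id = p.id GROUP BY p.name

Result:
name    | COUNT(c.id)
--------+------------
Asimov  | 0          
Le Guin | 4          
Tolkien | 3          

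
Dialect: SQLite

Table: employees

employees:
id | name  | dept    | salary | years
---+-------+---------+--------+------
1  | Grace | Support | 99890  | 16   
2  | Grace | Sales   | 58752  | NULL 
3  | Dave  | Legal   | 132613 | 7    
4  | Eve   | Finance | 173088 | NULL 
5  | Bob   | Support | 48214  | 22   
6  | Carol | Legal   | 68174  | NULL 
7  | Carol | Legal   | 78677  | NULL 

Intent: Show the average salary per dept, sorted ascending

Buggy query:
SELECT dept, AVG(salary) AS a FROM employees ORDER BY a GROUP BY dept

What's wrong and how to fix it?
Bug: GROUP BY must precede ORDER BY

Fix: Reorder: SELECT … FROM … GROUP BY … ORDER BY …

Corrected query:
SELECT dept, AVG(salary) AS a FROM employees GROUP BY dept ORDER BY a

Result:
dept    | a           
--------+-------------
Sales   | 58752       
Support | 74052       
Legal   | 93154.666667
Finance | 173088      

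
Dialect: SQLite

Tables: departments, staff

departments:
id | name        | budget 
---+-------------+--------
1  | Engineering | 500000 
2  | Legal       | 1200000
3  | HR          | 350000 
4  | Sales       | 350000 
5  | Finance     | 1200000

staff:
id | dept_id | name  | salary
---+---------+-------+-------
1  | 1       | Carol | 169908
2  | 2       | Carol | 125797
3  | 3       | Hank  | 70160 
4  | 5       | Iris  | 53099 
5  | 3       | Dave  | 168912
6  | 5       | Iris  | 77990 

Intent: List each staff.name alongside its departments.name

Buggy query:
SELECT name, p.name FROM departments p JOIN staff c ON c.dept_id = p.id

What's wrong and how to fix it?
Bug: 'name' exists in both joined tables, so the database can't tell which one is meant

Fix: Prefix ambiguous columns with the table alias

Corrected query:
SELECT c.name, p.name FROM departments p JOIN staff c ON c.dept_id = p.id

Result:
name  | name       
------+------------
Carol | Engineering
Carol | Legal      
Hank  | HR         
Iris  | Finance    
Dave  | HR         
Iris  | Finance    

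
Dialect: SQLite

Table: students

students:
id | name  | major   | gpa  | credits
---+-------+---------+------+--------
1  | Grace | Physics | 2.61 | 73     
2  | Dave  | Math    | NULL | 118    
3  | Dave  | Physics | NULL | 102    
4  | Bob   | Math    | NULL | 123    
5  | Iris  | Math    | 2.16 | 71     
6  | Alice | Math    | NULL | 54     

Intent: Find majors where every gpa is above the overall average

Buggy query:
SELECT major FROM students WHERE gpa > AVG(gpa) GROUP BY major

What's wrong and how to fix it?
Bug: WHERE evaluates per row before aggregation, so AVG() is unavailable

Fix: Compute the overall average in a scalar subquery and compare each group's MIN against it in HAVING

Corrected query:
SELECT major FROM students GROUP BY major HAVING MIN(gpa) > (SELECT AVG(gpa) FROM students)

Result:
major  
-------
Physics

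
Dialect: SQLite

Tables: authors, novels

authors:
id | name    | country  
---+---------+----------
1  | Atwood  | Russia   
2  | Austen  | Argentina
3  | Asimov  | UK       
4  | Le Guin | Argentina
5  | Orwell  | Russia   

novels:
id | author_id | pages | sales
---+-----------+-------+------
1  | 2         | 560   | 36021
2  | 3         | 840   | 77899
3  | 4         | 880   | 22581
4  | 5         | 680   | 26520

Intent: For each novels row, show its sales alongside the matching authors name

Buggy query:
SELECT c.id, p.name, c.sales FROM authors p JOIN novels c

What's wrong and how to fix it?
Bug: JOIN with no ON clause produces a cartesian product; every novels row pairs with every authors row

Fix: Specify the join condition linking the foreign key to the parent id

Corrected query:
SELECT c.id, p.name, c.sales FROM authors p JOIN novels c ON c.author_id = p.id

Result:
id | name    | sales
---+---------+------
1  | Austen  | 36021
2  | Asimov  | 77899
3  | Le Guin | 22581
4  | Orwell  | 26520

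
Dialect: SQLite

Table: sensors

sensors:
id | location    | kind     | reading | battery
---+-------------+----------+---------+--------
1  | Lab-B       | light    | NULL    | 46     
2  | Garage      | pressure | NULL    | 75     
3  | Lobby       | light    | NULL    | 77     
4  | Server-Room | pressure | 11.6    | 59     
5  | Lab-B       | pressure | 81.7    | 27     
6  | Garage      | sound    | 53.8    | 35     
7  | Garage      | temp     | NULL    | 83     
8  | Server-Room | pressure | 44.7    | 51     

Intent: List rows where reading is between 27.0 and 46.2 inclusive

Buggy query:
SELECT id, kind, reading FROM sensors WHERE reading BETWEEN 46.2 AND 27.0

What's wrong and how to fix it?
Bug: BETWEEN expects the lower bound first; with 46.2 AND 27.0 the range is empty

Fix: Write BETWEEN 27.0 AND 46.2

Corrected query:
SELECT id, kind, reading FROM sensors WHERE reading BETWEEN 27.0 AND 46.2

Result:
id | kind     | reading
---+----------+--------
8  | pressure | 44.7   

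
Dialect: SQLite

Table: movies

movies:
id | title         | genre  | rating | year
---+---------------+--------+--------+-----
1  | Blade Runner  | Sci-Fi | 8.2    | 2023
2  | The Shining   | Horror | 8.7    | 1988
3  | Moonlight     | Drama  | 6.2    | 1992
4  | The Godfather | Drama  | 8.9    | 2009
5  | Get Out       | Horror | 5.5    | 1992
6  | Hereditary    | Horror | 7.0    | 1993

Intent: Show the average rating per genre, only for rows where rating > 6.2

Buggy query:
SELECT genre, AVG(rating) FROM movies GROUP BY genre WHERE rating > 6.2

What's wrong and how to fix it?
Bug: Row-level WHERE must come before GROUP BY in the clause order

Fix: Place WHERE between FROM and GROUP BY

Corrected query:
SELECT genre, AVG(rating) FROM movies WHERE rating > 6.2 GROUP BY genre

Result:
genre  | AVG(rating)
-------+------------
Drama  | 8.9        
Horror | 7.85       
Sci-Fi | 8.2        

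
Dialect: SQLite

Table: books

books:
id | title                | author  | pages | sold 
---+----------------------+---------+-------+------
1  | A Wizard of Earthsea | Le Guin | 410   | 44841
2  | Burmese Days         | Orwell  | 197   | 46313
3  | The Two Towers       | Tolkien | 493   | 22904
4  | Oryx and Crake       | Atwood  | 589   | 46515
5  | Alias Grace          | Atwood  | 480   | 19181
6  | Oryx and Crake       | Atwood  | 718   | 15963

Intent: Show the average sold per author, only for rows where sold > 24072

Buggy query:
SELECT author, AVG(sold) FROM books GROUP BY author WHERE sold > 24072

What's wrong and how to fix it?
Bug: WHERE cannot follow GROUP BY

Fix: Move the WHERE clause before GROUP BY

Corrected query:
SELECT author, AVG(sold) FROM books WHERE sold > 24072 GROUP BY author

Result:
author  | AVG(sold)
--------+----------
Atwood  | 46515    
Le Guin | 44841    
Orwell  | 46313    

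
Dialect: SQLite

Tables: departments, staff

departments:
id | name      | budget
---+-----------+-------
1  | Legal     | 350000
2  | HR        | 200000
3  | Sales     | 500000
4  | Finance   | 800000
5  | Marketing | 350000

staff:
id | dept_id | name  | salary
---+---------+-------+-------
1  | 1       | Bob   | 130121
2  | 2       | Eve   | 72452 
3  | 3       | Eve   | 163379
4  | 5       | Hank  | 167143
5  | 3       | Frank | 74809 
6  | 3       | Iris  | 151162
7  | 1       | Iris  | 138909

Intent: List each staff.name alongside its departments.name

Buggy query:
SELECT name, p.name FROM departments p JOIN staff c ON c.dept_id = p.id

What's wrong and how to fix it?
Bug: Both tables have a 'name' column; the unqualified reference is ambiguous

Fix: Prefix ambiguous columns with the table alias

Corrected query:
SELECT c.name, p.name FROM departments p JOIN staff c ON c.dept_id = p.id

Result:
name  | name     
------+----------
Bob   | Legal    
Eve   | HR       
Eve   | Sales    
Hank  | Marketing
Frank | Sales    
Iris  | Sales    
Iris  | Legal    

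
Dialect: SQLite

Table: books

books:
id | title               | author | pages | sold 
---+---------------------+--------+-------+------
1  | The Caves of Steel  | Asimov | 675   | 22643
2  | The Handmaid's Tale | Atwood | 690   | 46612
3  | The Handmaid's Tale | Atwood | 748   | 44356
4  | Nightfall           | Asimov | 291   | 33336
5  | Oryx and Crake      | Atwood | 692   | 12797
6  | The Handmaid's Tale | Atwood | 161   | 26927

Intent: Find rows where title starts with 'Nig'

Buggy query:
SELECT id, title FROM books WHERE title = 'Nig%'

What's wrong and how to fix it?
Bug: Wildcards only work with LIKE; '=' treats '%' as a literal character

Fix: Use LIKE for wildcard pattern matching

Corrected query:
SELECT id, title FROM books WHERE title LIKE 'Nig%'

Result:
id | title    
---+----------
4  | Nightfall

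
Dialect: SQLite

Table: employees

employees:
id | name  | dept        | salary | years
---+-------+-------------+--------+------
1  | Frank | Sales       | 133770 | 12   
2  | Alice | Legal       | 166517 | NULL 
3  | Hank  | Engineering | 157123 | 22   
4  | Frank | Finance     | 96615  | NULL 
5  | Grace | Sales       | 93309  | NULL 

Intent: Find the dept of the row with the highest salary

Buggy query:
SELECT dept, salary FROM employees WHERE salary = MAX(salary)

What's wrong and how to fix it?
Bug: MAX(salary) is an aggregate and cannot be used directly in WHERE

Fix: Use a subquery: WHERE salary = (SELECT MAX(salary) FROM employees)

Corrected query:
SELECT dept, salary FROM employees WHERE salary = (SELECT MAX(salary) FROM employees)

Result:
dept  | salary
------+-------
Legal | 166517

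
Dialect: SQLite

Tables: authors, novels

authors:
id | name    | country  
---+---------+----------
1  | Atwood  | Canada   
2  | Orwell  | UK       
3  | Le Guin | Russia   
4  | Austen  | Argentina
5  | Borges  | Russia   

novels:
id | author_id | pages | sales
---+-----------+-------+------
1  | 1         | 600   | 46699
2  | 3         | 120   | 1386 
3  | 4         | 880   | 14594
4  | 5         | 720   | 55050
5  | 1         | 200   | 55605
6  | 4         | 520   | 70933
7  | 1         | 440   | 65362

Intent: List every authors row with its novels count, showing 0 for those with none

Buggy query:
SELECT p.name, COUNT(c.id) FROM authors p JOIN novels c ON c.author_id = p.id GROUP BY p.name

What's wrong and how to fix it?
Bug: An inner join excludes parents with zero children

Fix: Switch to LEFT JOIN to retain unmatched parent rows

Corrected query:
SELECT p.name, COUNT(c.id) FROM authors p LEFT JOIN novels c ON c.author_id = p.id GROUP BY p.name

Result:
name    | COUNT(c.id)
--------+------------
Atwood  | 3          
Austen  | 2          
Borges  | 1          
Le Guin | 1          
Orwell  | 0          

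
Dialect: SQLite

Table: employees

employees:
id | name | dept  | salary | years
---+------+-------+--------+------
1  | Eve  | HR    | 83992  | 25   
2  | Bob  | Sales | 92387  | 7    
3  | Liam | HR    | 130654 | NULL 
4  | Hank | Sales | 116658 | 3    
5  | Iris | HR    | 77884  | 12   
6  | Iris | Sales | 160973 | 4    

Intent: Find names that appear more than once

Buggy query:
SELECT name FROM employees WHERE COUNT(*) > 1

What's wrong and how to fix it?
Bug: WHERE can't reference COUNT(*); aggregates are computed after WHERE

Fix: Group first, then use HAVING for the count condition

Corrected query:
SELECT name FROM employees GROUP BY name HAVING COUNT(*) > 1

Result:
name
----
Iris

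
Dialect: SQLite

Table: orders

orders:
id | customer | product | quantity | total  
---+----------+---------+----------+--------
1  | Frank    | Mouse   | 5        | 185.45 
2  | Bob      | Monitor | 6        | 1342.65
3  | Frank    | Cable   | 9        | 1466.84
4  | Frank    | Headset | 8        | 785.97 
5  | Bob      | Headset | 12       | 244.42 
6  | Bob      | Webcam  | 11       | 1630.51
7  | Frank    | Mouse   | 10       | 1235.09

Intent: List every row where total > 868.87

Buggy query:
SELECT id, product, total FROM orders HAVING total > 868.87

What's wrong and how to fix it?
Bug: This is a non-aggregate query (no GROUP BY, no aggregates), so in SQLite the HAVING clause is invalid here; a row-level condition belongs in WHERE

Fix: Use WHERE for row-level filtering

Corrected query:
SELECT id, product, total FROM orders WHERE total > 868.87

Result:
id | product | total  
---+---------+--------
2  | Monitor | 1342.65
3  | Cable   | 1466.84
6  | Webcam  | 1630.51
7  | Mouse   | 1235.09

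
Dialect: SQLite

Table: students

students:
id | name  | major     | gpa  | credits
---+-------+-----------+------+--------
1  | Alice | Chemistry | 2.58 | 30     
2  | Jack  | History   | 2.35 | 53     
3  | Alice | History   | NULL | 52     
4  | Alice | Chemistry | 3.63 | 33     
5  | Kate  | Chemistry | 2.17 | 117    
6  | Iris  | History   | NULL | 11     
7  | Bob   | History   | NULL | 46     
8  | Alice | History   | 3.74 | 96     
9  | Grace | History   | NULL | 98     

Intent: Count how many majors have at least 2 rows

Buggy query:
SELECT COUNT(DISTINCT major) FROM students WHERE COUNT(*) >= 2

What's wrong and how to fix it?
Bug: COUNT(*) cannot appear in WHERE; the per-group count doesn't exist yet

Fix: Group first with HAVING COUNT(*) >= 2, then COUNT the resulting groups

Corrected query:
SELECT COUNT(*) FROM (SELECT major FROM students GROUP BY major HAVING COUNT(*) >= 2)

Result:
COUNT(*)
--------
2       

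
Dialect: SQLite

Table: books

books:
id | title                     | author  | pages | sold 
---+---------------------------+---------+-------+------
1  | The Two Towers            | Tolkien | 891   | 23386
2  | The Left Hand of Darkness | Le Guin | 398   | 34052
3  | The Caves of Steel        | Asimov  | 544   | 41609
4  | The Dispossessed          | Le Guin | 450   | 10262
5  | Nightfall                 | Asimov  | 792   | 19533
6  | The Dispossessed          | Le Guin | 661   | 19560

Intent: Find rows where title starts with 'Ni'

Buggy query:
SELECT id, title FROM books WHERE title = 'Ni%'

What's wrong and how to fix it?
Bug: Wildcards only work with LIKE; '=' treats '%' as a literal character

Fix: Replace '=' with LIKE so 'Ni%' is treated as a pattern

Corrected query:
SELECT id, title FROM books WHERE title LIKE 'Ni%'

Result:
id | title    
---+----------
5  | Nightfall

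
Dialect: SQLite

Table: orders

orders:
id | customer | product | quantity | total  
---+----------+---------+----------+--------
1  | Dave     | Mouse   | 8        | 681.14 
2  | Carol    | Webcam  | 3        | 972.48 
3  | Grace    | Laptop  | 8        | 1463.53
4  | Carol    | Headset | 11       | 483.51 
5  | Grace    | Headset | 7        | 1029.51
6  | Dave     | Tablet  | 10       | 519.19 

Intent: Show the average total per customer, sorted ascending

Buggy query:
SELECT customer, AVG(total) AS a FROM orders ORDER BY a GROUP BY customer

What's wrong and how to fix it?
Bug: GROUP BY must precede ORDER BY

Fix: Move ORDER BY to the end, after GROUP BY

Corrected query:
SELECT customer, AVG(total) AS a FROM orders GROUP BY customer ORDER BY a

Result:
customer | a      
---------+--------
Dave     | 600.165
Carol    | 727.995
Grace    | 1246.52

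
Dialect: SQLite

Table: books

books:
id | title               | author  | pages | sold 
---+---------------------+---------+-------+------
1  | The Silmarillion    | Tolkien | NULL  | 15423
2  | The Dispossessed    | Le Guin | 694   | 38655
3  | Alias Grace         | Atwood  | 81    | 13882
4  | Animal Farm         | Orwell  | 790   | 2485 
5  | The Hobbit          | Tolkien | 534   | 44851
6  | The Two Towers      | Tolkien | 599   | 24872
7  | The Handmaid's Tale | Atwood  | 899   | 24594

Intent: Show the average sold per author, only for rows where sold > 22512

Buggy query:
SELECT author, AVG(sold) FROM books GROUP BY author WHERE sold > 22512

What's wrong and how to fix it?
Bug: Row-level WHERE must come before GROUP BY in the clause order

Fix: Move the WHERE clause before GROUP BY

Corrected query:
SELECT author, AVG(sold) FROM books WHERE sold > 22512 GROUP BY author

Result:
author  | AVG(sold)
--------+----------
Atwood  | 24594    
Le Guin | 38655    
Tolkien | 34861.5  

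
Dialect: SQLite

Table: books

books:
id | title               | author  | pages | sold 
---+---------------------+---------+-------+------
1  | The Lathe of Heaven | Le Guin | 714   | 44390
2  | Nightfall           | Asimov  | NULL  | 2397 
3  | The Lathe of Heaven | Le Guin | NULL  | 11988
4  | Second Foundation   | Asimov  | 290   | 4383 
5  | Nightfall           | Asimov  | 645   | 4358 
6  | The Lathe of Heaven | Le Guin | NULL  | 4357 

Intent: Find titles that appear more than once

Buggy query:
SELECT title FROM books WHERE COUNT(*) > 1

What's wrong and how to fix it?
Bug: COUNT(*) is an aggregate and cannot be used in WHERE

Fix: GROUP BY title, then filter groups with HAVING COUNT(*) > 1

Corrected query:
SELECT title FROM books GROUP BY title HAVING COUNT(*) > 1

Result:
title              
-------------------
Nightfall          
The Lathe of Heaven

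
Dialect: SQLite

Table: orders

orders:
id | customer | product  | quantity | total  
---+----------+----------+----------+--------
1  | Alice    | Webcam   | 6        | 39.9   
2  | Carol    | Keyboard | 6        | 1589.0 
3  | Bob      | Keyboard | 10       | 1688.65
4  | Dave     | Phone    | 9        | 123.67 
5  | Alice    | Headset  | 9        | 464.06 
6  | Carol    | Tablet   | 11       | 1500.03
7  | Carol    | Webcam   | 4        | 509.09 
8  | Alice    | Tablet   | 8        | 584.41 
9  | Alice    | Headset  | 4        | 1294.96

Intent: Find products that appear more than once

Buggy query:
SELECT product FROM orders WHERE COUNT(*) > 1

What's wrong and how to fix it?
Bug: WHERE can't reference COUNT(*); aggregates are computed after WHERE

Fix: Group first, then use HAVING for the count condition

Corrected query:
SELECT product FROM orders GROUP BY product HAVING COUNT(*) > 1

Result:
product 
--------
Headset 
Keyboard
Tablet  
Webcam  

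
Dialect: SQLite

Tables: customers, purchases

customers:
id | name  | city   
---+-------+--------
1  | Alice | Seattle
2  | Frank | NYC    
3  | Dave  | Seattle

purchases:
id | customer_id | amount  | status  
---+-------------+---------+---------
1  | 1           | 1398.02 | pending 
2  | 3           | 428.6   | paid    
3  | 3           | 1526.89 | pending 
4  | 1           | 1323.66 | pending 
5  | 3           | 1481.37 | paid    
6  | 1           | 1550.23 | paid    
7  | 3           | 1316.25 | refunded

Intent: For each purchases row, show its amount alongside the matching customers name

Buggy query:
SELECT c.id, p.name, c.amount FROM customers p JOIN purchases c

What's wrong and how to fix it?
Bug: Missing join condition: each purchases row is matched to all customers rows instead of just its own

Fix: Add ON c.customer_id = p.id to the JOIN

Corrected query:
SELECT c.id, p.name, c.amount FROM customers p JOIN purchases c ON c.customer_id = p.id

Result:
id | name  | amount 
---+-------+--------
1  | Alice | 1398.02
2  | Dave  | 428.6  
3  | Dave  | 1526.89
4  | Alice | 1323.66
5  | Dave  | 1481.37
6  | Alice | 1550.23
7  | Dave  | 1316.25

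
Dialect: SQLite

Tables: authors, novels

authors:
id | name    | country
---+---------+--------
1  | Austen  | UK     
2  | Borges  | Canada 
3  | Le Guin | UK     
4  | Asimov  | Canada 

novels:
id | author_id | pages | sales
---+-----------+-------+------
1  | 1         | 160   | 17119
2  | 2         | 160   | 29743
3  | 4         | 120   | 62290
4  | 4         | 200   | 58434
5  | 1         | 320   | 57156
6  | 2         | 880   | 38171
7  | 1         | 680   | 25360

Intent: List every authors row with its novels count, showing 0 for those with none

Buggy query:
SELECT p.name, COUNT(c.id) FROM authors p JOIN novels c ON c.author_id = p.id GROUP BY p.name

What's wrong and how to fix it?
Bug: INNER JOIN drops authors rows that have no matching novels rows

Fix: Switch to LEFT JOIN to retain unmatched parent rows

Corrected query:
SELECT p.name, COUNT(c.id) FROM authors p LEFT JOIN novels c ON c.author_id = p.id GROUP BY p.name

Result:
name    | COUNT(c.id)
--------+------------
Asimov  | 2          
Austen  | 3          
Borges  | 2          
Le Guin | 0          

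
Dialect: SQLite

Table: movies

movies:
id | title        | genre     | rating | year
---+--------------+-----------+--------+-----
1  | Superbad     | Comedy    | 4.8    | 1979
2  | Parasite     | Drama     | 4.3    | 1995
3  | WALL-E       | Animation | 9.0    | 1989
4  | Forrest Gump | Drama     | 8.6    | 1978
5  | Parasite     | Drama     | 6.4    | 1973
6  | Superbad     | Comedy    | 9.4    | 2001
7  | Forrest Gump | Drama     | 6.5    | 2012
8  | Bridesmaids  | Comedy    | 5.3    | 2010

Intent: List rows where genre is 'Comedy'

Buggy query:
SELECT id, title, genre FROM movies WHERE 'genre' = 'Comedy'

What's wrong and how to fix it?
Bug: 'genre' in single quotes is a string literal, not the column; the comparison is literal-vs-literal and never true

Fix: Remove the quotes around the column name (or use double quotes for an identifier)

Corrected query:
SELECT id, title, genre FROM movies WHERE genre = 'Comedy'

Result:
id | title       | genre 
---+-------------+-------
1  | Superbad    | Comedy
6  | Superbad    | Comedy
8  | Bridesmaids | Comedy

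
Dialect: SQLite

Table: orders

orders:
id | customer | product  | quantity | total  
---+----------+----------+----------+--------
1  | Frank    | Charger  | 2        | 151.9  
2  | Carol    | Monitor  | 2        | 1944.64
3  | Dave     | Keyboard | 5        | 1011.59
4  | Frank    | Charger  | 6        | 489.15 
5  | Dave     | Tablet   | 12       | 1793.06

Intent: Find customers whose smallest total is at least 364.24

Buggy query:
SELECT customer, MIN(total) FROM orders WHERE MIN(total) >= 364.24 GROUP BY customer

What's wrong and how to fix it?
Bug: Aggregates like MIN are computed per group after WHERE runs

Fix: Use HAVING for the per-group MIN condition

Corrected query:
SELECT customer, MIN(total) FROM orders GROUP BY customer HAVING MIN(total) >= 364.24

Result:
customer | MIN(total)
---------+-----------
Carol    | 1944.64   
Dave     | 1011.59   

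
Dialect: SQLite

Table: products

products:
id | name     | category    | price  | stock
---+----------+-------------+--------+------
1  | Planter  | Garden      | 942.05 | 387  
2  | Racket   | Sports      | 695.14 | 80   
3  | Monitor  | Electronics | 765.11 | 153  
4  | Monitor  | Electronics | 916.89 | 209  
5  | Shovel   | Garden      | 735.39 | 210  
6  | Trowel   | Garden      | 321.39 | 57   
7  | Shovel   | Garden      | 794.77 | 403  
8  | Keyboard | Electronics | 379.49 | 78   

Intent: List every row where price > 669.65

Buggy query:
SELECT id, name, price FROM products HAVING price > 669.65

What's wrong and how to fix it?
Bug: This is a non-aggregate query (no GROUP BY, no aggregates), so in SQLite the HAVING clause is invalid here; a row-level condition belongs in WHERE

Fix: Replace HAVING with WHERE since the condition applies to individual rows

Corrected query:
SELECT id, name, price FROM products WHERE price > 669.65

Result:
id | name    | price 
---+---------+-------
1  | Planter | 942.05
2  | Racket  | 695.14
3  | Monitor | 765.11
4  | Monitor | 916.89
5  | Shovel  | 735.39
7  | Shovel  | 794.77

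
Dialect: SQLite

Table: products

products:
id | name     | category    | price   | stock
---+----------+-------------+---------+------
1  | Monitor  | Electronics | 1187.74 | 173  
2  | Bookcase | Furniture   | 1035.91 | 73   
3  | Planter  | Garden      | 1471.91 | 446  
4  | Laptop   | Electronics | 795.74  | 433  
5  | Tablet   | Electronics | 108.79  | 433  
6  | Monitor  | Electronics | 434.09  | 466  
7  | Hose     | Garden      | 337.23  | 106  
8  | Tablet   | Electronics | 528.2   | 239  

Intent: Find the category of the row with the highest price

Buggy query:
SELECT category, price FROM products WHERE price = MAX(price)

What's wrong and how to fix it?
Bug: MAX(price) is an aggregate and cannot be used directly in WHERE

Fix: Wrap MAX in a scalar subquery so WHERE compares against a single value

Corrected query:
SELECT category, price FROM products WHERE price = (SELECT MAX(price) FROM products)

Result:
category | price  
---------+--------
Garden   | 1471.91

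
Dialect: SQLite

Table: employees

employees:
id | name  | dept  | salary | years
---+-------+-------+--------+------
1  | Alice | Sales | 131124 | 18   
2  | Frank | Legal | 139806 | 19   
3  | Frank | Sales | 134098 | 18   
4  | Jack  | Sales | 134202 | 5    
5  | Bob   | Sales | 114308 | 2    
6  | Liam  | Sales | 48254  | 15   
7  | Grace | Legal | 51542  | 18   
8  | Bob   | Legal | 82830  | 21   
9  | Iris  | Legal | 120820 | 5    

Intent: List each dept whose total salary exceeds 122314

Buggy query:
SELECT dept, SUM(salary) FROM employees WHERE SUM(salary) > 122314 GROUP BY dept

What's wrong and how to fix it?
Bug: WHERE runs before GROUP BY, so aggregates aren't available there

Fix: Move the aggregate condition to a HAVING clause

Corrected query:
SELECT dept, SUM(salary) FROM employees GROUP BY dept HAVING SUM(salary) > 122314

Result:
dept  | SUM(salary)
------+------------
Legal | 394998     
Sales | 561986     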